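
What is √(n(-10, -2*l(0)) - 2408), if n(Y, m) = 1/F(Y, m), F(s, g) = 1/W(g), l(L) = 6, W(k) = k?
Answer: 22*I*√5 ≈ 49.193*I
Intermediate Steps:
F(s, g) = 1/g
n(Y, m) = m (n(Y, m) = 1/(1/m) = m)
√(n(-10, -2*l(0)) - 2408) = √(-2*6 - 2408) = √(-12 - 2408) = √(-2420) = 22*I*√5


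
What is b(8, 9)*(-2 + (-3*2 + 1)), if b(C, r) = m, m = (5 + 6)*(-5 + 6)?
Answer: -77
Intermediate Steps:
m = 11 (m = 11*1 = 11)
b(C, r) = 11
b(8, 9)*(-2 + (-3*2 + 1)) = 11*(-2 + (-3*2 + 1)) = 11*(-2 + (-6 + 1)) = 11*(-2 - 5) = 11*(-7) = -77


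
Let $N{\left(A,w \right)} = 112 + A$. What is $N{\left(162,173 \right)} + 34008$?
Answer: $34282$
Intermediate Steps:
$N{\left(162,173 \right)} + 34008 = \left(112 + 162\right) + 34008 = 274 + 34008 = 34282$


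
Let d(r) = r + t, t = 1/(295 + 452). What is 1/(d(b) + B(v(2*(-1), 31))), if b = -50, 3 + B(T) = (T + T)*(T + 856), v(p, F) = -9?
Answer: -747/11428352 ≈ -6.5364e-5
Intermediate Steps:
t = 1/747 ≈ 0.0013387
B(T) = -3 + 2*T*(856 + T) (B(T) = -3 + (T + T)*(T + 856) = -3 + (2*T)*(856 + T) = -3 + 2*T*(856 + T))
d(r) = 1/747 + r (d(r) = r + 1/747 = 1/747 + r)
1/(d(b) + B(v(2*(-1), 31))) = 1/((1/747 - 50) + (-3 + 2*(-9)² + 1712*(-9))) = 1/(-37349/747 + (-3 + 2*81 - 15408)) = 1/(-37349/747 + (-3 + 162 - 15408)) = 1/(-37349/747 - 15249) = 1/(-11428352/747) = -747/11428352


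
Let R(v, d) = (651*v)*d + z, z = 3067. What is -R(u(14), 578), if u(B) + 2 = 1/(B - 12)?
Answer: 561350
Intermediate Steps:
u(B) = -2 + 1/(-12 + B) (u(B) = -2 + 1/(B - 12) = -2 + 1/(-12 + B))
R(v, d) = 3067 + 651*d*v (R(v, d) = (651*v)*d + 3067 = 651*d*v + 3067 = 3067 + 651*d*v)
-R(u(14), 578) = -(3067 + 651*578*((25 - 2*14)/(-12 + 14))) = -(3067 + 651*578*((25 - 28)/2)) = -(3067 + 651*578*((½)*(-3))) = -(3067 + 651*578*(-3/2)) = -(3067 - 564417) = -1*(-561350) = 561350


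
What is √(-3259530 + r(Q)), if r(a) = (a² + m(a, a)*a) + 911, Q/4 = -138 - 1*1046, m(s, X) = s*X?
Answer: I*√106207869179 ≈ 3.259e+5*I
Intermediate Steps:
m(s, X) = X*s
Q = -4736 (Q = 4*(-138 - 1*1046) = 4*(-138 - 1046) = 4*(-1184) = -4736)
r(a) = 911 + a² + a³ (r(a) = (a² + (a*a)*a) + 911 = (a² + a²*a) + 911 = (a² + a³) + 911 = 911 + a² + a³)
√(-3259530 + r(Q)) = √(-3259530 + (911 + (-4736)² + (-4736)³)) = √(-3259530 + (911 + 22429696 - 106227040256)) = √(-3259530 - 106204609649) = √(-106207869179) = I*√106207869179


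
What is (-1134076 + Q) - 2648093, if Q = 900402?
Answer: -2881767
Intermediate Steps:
(-1134076 + Q) - 2648093 = (-1134076 + 900402) - 2648093 = -233674 - 2648093 = -2881767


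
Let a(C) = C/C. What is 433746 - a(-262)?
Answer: 433745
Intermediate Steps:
a(C) = 1
433746 - a(-262) = 433746 - 1*1 = 433746 - 1 = 433745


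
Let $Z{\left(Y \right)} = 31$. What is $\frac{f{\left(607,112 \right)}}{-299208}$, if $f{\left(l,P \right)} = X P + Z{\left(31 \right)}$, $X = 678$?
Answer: $- \frac{75967}{299208} \approx -0.25389$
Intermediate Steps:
$f{\left(l,P \right)} = 31 + 678 P$ ($f{\left(l,P \right)} = 678 P + 31 = 31 + 678 P$)
$\frac{f{\left(607,112 \right)}}{-299208} = \frac{31 + 678 \cdot 112}{-299208} = \left(31 + 75936\right) \left(- \frac{1}{299208}\right) = 75967 \left(- \frac{1}{299208}\right) = - \frac{75967}{299208}$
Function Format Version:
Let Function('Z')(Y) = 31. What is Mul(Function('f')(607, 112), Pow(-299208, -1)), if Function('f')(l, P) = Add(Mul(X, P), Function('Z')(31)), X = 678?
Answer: Rational(-75967, 299208) ≈ -0.25389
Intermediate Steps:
Function('f')(l, P) = Add(31, Mul(678, P)) (Function('f')(l, P) = Add(Mul(678, P), 31) = Add(31, Mul(678, P)))
Mul(Function('f')(607, 112), Pow(-299208, -1)) = Mul(Add(31, Mul(678, 112)), Pow(-299208, -1)) = Mul(Add(31, 75936), Rational(-1, 299208)) = Mul(75967, Rational(-1, 299208)) = Rational(-75967, 299208)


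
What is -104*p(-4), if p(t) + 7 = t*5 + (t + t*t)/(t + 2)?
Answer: 3432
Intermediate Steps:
p(t) = -7 + 5*t + (t + t**2)/(2 + t) (p(t) = -7 + (t*5 + (t + t*t)/(t + 2)) = -7 + (5*t + (t + t**2)/(2 + t)) = -7 + 5*t + (t + t**2)/(2 + t))
-104*p(-4) = -208*(-7 + 2*(-4) + 3*(-4)**2)/(2 - 4) = -208*(-7 - 8 + 3*16)/(-2) = -208*(-1)*(-7 - 8 + 48)/2 = -208*(-1)*33/2 = -104*(-33) = 3432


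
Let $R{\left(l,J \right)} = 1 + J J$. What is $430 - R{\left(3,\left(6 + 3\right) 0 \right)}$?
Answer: $429$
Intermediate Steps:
$R{\left(l,J \right)} = 1 + J^{2}$
$430 - R{\left(3,\left(6 + 3\right) 0 \right)} = 430 - \left(1 + \left(\left(6 + 3\right) 0\right)^{2}\right) = 430 - \left(1 + \left(9 \cdot 0\right)^{2}\right) = 430 - \left(1 + 0^{2}\right) = 430 - \left(1 + 0\right) = 430 - 1 = 429$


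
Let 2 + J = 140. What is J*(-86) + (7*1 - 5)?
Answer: -11866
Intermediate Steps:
J = 138 (J = -2 + 140 = 138)
J*(-86) + (7*1 - 5) = 138*(-86) + (7*1 - 5) = -11868 + (7 - 5) = -11868 + 2 = -11866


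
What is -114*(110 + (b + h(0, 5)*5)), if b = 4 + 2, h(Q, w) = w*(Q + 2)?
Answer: -18924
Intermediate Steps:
h(Q, w) = w*(2 + Q)
b = 6
-114*(110 + (b + h(0, 5)*5)) = -114*(110 + (6 + (5*(2 + 0))*5)) = -114*(110 + (6 + (5*2)*5)) = -114*(110 + (6 + 10*5)) = -114*(110 + (6 + 50)) = -114*(110 + 56) = -114*166 = -18924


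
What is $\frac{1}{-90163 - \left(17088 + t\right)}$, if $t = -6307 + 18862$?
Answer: $- \frac{1}{119806} \approx -8.3468 \cdot 10^{-6}$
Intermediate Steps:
$t = 12555$
$\frac{1}{-90163 - \left(17088 + t\right)} = \frac{1}{-90163 - 29643} = \frac{1}{-119806} = - \frac{1}{119806}$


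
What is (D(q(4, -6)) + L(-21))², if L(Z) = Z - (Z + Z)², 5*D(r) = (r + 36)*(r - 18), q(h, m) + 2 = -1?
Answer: 92505924/25 ≈ 3.7002e+6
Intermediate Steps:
q(h, m) = -3 (q(h, m) = -2 - 1 = -3)
D(r) = (-18 + r)*(36 + r)/5 (D(r) = ((r + 36)*(r - 18))/5 = ((36 + r)*(-18 + r))/5 = ((-18 + r)*(36 + r))/5 = (-18 + r)*(36 + r)/5)
L(Z) = Z - 4*Z² (L(Z) = Z - (2*Z)² = Z - 4*Z²)
(D(q(4, -6)) + L(-21))² = ((-648/5 + (⅕)*(-3)² + (18/5)*(-3)) - 21*(1 - 4*(-21)))² = ((-648/5 + (⅕)*9 - 54/5) - 21*(1 + 84))² = ((-648/5 + 9/5 - 54/5) - 21*85)² = (-693/5 - 1785)² = (-9618/5)² = 92505924/25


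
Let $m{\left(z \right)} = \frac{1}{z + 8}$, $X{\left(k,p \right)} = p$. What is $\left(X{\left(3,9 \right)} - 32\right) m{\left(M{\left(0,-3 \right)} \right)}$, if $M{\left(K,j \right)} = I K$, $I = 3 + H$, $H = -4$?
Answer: $- \frac{23}{8} \approx -2.875$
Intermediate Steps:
$I = -1$ ($I = 3 - 4 = -1$)
$M{\left(K,j \right)} = - K$
$m{\left(z \right)} = \frac{1}{8 + z}$
$\left(X{\left(3,9 \right)} - 32\right) m{\left(M{\left(0,-3 \right)} \right)} = \frac{9 - 32}{8 - 0} = - \frac{23}{8 + 0} = - \frac{23}{8}$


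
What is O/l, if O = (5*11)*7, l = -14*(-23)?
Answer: 55/46 ≈ 1.1957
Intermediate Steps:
l = 322
O = 385 (O = 55*7 = 385)
O/l = 385/322 = 385*(1/322) = 55/46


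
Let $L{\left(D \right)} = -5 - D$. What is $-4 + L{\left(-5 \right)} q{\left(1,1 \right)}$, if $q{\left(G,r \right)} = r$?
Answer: $-4$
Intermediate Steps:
$-4 + L{\left(-5 \right)} q{\left(1,1 \right)} = -4 + \left(-5 - -5\right) 1 = -4 + \left(-5 + 5\right) 1 = -4 + 0 \cdot 1 = -4 + 0 = -4$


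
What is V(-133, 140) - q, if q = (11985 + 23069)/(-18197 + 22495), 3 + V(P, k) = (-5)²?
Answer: 29751/2149 ≈ 13.844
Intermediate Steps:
V(P, k) = 22 (V(P, k) = -3 + (-5)² = -3 + 25 = 22)
q = 17527/2149 (q = 35054/4298 = 35054*(1/4298) = 17527/2149 ≈ 8.1559)
V(-133, 140) - q = 22 - 1*17527/2149 = 22 - 17527/2149 = 29751/2149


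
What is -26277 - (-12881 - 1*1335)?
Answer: -12061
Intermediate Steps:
-26277 - (-12881 - 1*1335) = -26277 - (-12881 - 1335) = -26277 - 1*(-14216) = -26277 + 14216 = -12061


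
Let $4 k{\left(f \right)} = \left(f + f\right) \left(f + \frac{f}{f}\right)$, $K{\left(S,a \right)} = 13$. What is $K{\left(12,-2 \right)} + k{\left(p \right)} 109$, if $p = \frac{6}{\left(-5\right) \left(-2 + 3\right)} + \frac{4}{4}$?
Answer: $\frac{107}{25} \approx 4.28$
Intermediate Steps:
$p = - \frac{1}{5}$ ($p = \frac{6}{\left(-5\right) 1} + 4 \cdot \frac{1}{4} = \frac{6}{-5} + 1 = 6 \left(- \frac{1}{5}\right) + 1 = - \frac{6}{5} + 1 = - \frac{1}{5} \approx -0.2$)
$k{\left(f \right)} = \frac{f \left(1 + f\right)}{2}$ ($k{\left(f \right)} = \frac{\left(f + f\right) \left(f + \frac{f}{f}\right)}{4} = \frac{2 f \left(f + 1\right)}{4} = \frac{2 f \left(1 + f\right)}{4} = \frac{f \left(1 + f\right)}{2}$)
$K{\left(12,-2 \right)} + k{\left(p \right)} 109 = 13 + \frac{1}{2} \left(- \frac{1}{5}\right) \left(1 - \frac{1}{5}\right) 109 = 13 + \frac{1}{2} \left(- \frac{1}{5}\right) \frac{4}{5} \cdot 109 = 13 - \frac{218}{25} = \frac{107}{25}$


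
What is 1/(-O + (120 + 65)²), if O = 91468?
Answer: -1/57243 ≈ -1.7469e-5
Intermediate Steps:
1/(-O + (120 + 65)²) = 1/(-1*91468 + (120 + 65)²) = 1/(-91468 + 185²) = 1/(-91468 + 34225) = 1/(-57243) = -1/57243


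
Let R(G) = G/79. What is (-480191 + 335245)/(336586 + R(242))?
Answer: -5725367/13295268 ≈ -0.43063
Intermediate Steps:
R(G) = G/79 (R(G) = G*(1/79) = G/79)
(-480191 + 335245)/(336586 + R(242)) = (-480191 + 335245)/(336586 + (1/79)*242) = -144946/(336586 + 242/79) = -144946/26590536/79 = -144946*79/26590536 = -5725367/13295268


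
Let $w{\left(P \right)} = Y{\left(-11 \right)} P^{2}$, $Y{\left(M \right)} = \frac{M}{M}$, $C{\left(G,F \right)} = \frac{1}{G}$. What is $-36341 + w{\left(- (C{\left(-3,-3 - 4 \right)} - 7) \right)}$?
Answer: $- \frac{326585}{9} \approx -36287.0$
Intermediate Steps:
$Y{\left(M \right)} = 1$
$w{\left(P \right)} = P^{2}$ ($w{\left(P \right)} = 1 P^{2} = P^{2}$)
$-36341 + w{\left(- (C{\left(-3,-3 - 4 \right)} - 7) \right)} = -36341 + \left(- (\frac{1}{-3} - 7)\right)^{2} = -36341 + \left(- (- \frac{1}{3} - 7)\right)^{2} = -36341 + \left(\left(-1\right) \left(- \frac{22}{3}\right)\right)^{2} = -36341 + \left(\frac{22}{3}\right)^{2} = -36341 + \frac{484}{9} = - \frac{326585}{9}$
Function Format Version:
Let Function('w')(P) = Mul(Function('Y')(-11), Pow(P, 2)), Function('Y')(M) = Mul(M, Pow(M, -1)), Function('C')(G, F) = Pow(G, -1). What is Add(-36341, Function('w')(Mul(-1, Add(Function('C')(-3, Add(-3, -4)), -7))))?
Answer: Rational(-326585, 9) ≈ -36287.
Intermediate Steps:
Function('Y')(M) = 1
Function('w')(P) = Pow(P, 2) (Function('w')(P) = Mul(1, Pow(P, 2)) = Pow(P, 2))
Add(-36341, Function('w')(Mul(-1, Add(Function('C')(-3, Add(-3, -4)), -7)))) = Add(-36341, Pow(Mul(-1, Add(Pow(-3, -1), -7)), 2)) = Add(-36341, Pow(Mul(-1, Add(Rational(-1, 3), -7)), 2)) = Add(-36341, Pow(Mul(-1, Rational(-22, 3)), 2)) = Add(-36341, Pow(Rational(22, 3), 2)) = Add(-36341, Rational(484, 9)) = Rational(-326585, 9)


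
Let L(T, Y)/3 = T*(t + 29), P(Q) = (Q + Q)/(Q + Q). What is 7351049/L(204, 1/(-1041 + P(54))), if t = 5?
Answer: 7351049/20808 ≈ 353.28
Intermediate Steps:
P(Q) = 1 (P(Q) = (2*Q)/((2*Q)) = (2*Q)*(1/(2*Q)) = 1)
L(T, Y) = 102*T (L(T, Y) = 3*(T*(5 + 29)) = 3*(T*34) = 3*(34*T) = 102*T)
7351049/L(204, 1/(-1041 + P(54))) = 7351049/((102*204)) = 7351049/20808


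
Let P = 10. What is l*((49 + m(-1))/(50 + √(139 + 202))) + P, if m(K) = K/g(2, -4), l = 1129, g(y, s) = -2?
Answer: 2815865/2159 - 111771*√341/4318 ≈ 826.25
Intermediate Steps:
m(K) = -K/2 (m(K) = K/(-2) = K*(-½) = -K/2)
l*((49 + m(-1))/(50 + √(139 + 202))) + P = 1129*((49 - ½*(-1))/(50 + √(139 + 202))) + 10 = 1129*((49 + ½)/(50 + √341)) + 10 = 1129*(99/(2*(50 + √341))) + 10 = 111771/(2*(50 + √341)) + 10 = 10 + 111771/(2*(50 + √341))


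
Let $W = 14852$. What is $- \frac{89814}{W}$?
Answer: $- \frac{44907}{7426} \approx -6.0473$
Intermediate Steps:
$- \frac{89814}{W} = - \frac{89814}{14852} = \left(-89814\right) \frac{1}{14852} = - \frac{44907}{7426}$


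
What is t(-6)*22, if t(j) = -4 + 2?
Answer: -44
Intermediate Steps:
t(j) = -2
t(-6)*22 = -2*22 = -44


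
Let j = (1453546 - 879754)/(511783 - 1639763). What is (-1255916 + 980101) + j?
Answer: -77778594373/281995 ≈ -2.7582e+5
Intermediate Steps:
j = -143448/281995 (j = 573792/(-1127980) = 573792*(-1/1127980) = -143448/281995 ≈ -0.50869)
(-1255916 + 980101) + j = (-1255916 + 980101) - 143448/281995 = -275815 - 143448/281995 = -77778594373/281995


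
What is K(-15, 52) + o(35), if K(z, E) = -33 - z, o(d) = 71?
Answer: 53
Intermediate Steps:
K(-15, 52) + o(35) = (-33 - 1*(-15)) + 71 = (-33 + 15) + 71 = -18 + 71 = 53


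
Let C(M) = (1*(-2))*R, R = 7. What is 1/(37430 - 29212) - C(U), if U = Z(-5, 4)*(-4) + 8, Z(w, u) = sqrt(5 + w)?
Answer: 115053/8218 ≈ 14.000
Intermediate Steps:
U = 8 (U = sqrt(5 - 5)*(-4) + 8 = sqrt(0)*(-4) + 8 = 0*(-4) + 8 = 0 + 8 = 8)
C(M) = -14 (C(M) = (1*(-2))*7 = -2*7 = -14)
1/(37430 - 29212) - C(U) = 1/(37430 - 29212) - 1*(-14) = 1/8218 + 14 = 115053/8218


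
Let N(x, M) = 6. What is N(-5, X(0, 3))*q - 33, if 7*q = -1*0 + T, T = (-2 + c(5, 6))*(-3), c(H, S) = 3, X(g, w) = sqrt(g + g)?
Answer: -249/7 ≈ -35.571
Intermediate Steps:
X(g, w) = sqrt(2)*sqrt(g) (X(g, w) = sqrt(2*g) = sqrt(2)*sqrt(g))
T = -3 (T = (-2 + 3)*(-3) = 1*(-3) = -3)
q = -3/7 (q = (-1*0 - 3)/7 = (0 - 3)/7 = (1/7)*(-3) = -3/7 ≈ -0.42857)
N(-5, X(0, 3))*q - 33 = 6*(-3/7) - 33 = -18/7 - 33 = -249/7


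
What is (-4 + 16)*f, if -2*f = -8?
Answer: 48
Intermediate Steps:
f = 4 (f = -½*(-8) = 4)
(-4 + 16)*f = (-4 + 16)*4 = 12*4 = 48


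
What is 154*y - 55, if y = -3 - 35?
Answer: -5907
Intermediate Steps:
y = -38
154*y - 55 = 154*(-38) - 55 = -5852 - 55 = -5907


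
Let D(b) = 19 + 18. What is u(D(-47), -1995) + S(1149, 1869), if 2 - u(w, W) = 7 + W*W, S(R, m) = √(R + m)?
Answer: -3980030 + √3018 ≈ -3.9800e+6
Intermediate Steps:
D(b) = 37
u(w, W) = -5 - W² (u(w, W) = 2 - (7 + W*W) = 2 - (7 + W²) = 2 + (-7 - W²) = -5 - W²)
u(D(-47), -1995) + S(1149, 1869) = (-5 - 1*(-1995)²) + √(1149 + 1869) = (-5 - 1*3980025) + √3018 = (-5 - 3980025) + √3018 = -3980030 + √3018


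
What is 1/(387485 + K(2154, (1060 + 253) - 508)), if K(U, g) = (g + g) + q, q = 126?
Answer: 1/389221 ≈ 2.5692e-6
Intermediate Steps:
K(U, g) = 126 + 2*g (K(U, g) = (g + g) + 126 = 2*g + 126 = 126 + 2*g)
1/(387485 + K(2154, (1060 + 253) - 508)) = 1/(387485 + (126 + 2*((1060 + 253) - 508))) = 1/(387485 + (126 + 2*(1313 - 508))) = 1/(387485 + (126 + 2*805)) = 1/(387485 + (126 + 1610)) = 1/(387485 + 1736) = 1/389221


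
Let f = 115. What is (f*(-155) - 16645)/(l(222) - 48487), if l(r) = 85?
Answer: 1915/2689 ≈ 0.71216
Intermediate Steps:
(f*(-155) - 16645)/(l(222) - 48487) = (115*(-155) - 16645)/(85 - 48487) = (-17825 - 16645)/(-48402) = -34470*(-1/48402) = 1915/2689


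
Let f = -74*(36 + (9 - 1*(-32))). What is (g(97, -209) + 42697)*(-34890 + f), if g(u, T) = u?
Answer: -1736922872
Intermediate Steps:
f = -5698 (f = -74*(36 + (9 + 32)) = -74*(36 + 41) = -74*77 = -5698)
(g(97, -209) + 42697)*(-34890 + f) = (97 + 42697)*(-34890 - 5698) = 42794*(-40588) = -1736922872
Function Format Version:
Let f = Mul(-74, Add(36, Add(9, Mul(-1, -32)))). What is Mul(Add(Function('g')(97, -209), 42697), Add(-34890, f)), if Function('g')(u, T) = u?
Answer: -1736922872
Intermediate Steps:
f = -5698 (f = Mul(-74, Add(36, Add(9, 32))) = Mul(-74, Add(36, 41)) = Mul(-74, 77) = -5698)
Mul(Add(Function('g')(97, -209), 42697), Add(-34890, f)) = Mul(Add(97, 42697), Add(-34890, -5698)) = Mul(42794, -40588) = -1736922872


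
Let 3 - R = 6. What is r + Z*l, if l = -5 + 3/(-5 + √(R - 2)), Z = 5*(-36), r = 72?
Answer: 1062 + 18*I*√5 ≈ 1062.0 + 40.249*I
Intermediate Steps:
R = -3 (R = 3 - 1*6 = 3 - 6 = -3)
Z = -180
l = -5 + 3/(-5 + I*√5) (l = -5 + 3/(-5 + √(-3 - 2)) = -5 + 3/(-5 + √(-5)) = -5 + 3/(-5 + I*√5) ≈ -5.5 - 0.22361*I)
r + Z*l = 72 - 180*(-11/2 - I*√5/10) = 72 + (990 + 18*I*√5) = 1062 + 18*I*√5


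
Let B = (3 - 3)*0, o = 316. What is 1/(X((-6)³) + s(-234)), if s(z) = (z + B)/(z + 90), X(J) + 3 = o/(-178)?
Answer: -712/2243 ≈ -0.31743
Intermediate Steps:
X(J) = -425/89 (X(J) = -3 + 316/(-178) = -3 + 316*(-1/178) = -3 - 158/89 = -425/89)
B = 0 (B = 0*0 = 0)
s(z) = z/(90 + z) (s(z) = (z + 0)/(z + 90) = z/(90 + z))
1/(X((-6)³) + s(-234)) = 1/(-425/89 - 234/(90 - 234)) = 1/(-425/89 - 234/(-144)) = 1/(-425/89 - 234*(-1/144)) = 1/(-425/89 + 13/8) = 1/(-2243/712) = -712/2243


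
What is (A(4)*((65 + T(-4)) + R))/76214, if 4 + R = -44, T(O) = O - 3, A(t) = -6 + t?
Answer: -10/38107 ≈ -0.00026242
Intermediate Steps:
T(O) = -3 + O
R = -48 (R = -4 - 44 = -48)
(A(4)*((65 + T(-4)) + R))/76214 = ((-6 + 4)*((65 + (-3 - 4)) - 48))/76214 = -2*((65 - 7) - 48)*(1/76214) = -2*(58 - 48)*(1/76214) = -2*10*(1/76214) = -20*1/76214 = -10/38107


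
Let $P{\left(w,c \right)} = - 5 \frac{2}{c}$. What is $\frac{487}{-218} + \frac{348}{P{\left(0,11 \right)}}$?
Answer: $- \frac{419687}{1090} \approx -385.03$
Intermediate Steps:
$P{\left(w,c \right)} = - \frac{10}{c}$
$\frac{487}{-218} + \frac{348}{P{\left(0,11 \right)}} = \frac{487}{-218} + \frac{348}{\left(-10\right) \frac{1}{11}} = 487 \left(- \frac{1}{218}\right) + \frac{348}{\left(-10\right) \frac{1}{11}} = - \frac{487}{218} + \frac{348}{- \frac{10}{11}} = - \frac{487}{218} + 348 \left(- \frac{11}{10}\right) = - \frac{487}{218} - \frac{1914}{5} = - \frac{419687}{1090}$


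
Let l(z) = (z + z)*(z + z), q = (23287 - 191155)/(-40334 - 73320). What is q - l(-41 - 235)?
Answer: -17315330274/56827 ≈ -3.0470e+5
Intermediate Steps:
q = 83934/56827 (q = -167868/(-113654) = -167868*(-1/113654) = 83934/56827 ≈ 1.4770)
l(z) = 4*z² (l(z) = (2*z)*(2*z) = 4*z²)
q - l(-41 - 235) = 83934/56827 - 4*(-41 - 235)² = 83934/56827 - 4*(-276)² = 83934/56827 - 4*76176 = 83934/56827 - 1*304704 = 83934/56827 - 304704 = -17315330274/56827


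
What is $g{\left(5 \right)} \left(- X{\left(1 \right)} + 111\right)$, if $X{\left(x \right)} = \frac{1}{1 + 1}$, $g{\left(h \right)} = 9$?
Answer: $\frac{1989}{2} \approx 994.5$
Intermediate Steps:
$X{\left(x \right)} = \frac{1}{2}$
$g{\left(5 \right)} \left(- X{\left(1 \right)} + 111\right) = 9 \left(\left(-1\right) \frac{1}{2} + 111\right) = 9 \left(- \frac{1}{2} + 111\right) = 9 \cdot \frac{221}{2} = \frac{1989}{2}$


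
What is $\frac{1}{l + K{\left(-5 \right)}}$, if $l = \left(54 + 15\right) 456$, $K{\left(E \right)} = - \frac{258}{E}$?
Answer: $\frac{5}{157578} \approx 3.173 \cdot 10^{-5}$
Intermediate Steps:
$l = 31464$ ($l = 69 \cdot 456 = 31464$)
$\frac{1}{l + K{\left(-5 \right)}} = \frac{1}{31464 - \frac{258}{-5}} = \frac{1}{31464 - - \frac{258}{5}} = \frac{1}{31464 + \frac{258}{5}} = \frac{1}{\frac{157578}{5}} = \frac{5}{157578}$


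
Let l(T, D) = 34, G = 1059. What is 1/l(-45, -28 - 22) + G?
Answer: 36007/34 ≈ 1059.0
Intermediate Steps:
1/l(-45, -28 - 22) + G = 1/34 + 1059 = 36007/34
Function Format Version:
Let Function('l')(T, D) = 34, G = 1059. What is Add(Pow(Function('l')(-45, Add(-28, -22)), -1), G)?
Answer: Rational(36007, 34) ≈ 1059.0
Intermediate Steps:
Add(Pow(Function('l')(-45, Add(-28, -22)), -1), G) = Add(Pow(34, -1), 1059) = Add(Rational(1, 34), 1059) = Rational(36007, 34)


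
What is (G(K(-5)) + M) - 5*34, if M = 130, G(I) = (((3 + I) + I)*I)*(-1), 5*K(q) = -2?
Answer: -978/25 ≈ -39.120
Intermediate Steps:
K(q) = -2/5 (K(q) = (1/5)*(-2) = -2/5)
G(I) = -I*(3 + 2*I) (G(I) = ((3 + 2*I)*I)*(-1) = (I*(3 + 2*I))*(-1) = -I*(3 + 2*I))
(G(K(-5)) + M) - 5*34 = (-1*(-2/5)*(3 + 2*(-2/5)) + 130) - 5*34 = (-1*(-2/5)*(3 - 4/5) + 130) - 170 = (-1*(-2/5)*11/5 + 130) - 170 = (22/25 + 130) - 170 = 3272/25 - 170 = -978/25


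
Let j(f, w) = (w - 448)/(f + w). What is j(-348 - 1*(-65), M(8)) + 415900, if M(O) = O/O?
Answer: 39094749/94 ≈ 4.1590e+5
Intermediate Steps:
M(O) = 1
j(f, w) = (-448 + w)/(f + w)
j(-348 - 1*(-65), M(8)) + 415900 = (-448 + 1)/((-348 - 1*(-65)) + 1) + 415900 = -447/((-348 + 65) + 1) + 415900 = -447/(-283 + 1) + 415900 = -447/(-282) + 415900 = -1/282*(-447) + 415900 = 149/94 + 415900 = 39094749/94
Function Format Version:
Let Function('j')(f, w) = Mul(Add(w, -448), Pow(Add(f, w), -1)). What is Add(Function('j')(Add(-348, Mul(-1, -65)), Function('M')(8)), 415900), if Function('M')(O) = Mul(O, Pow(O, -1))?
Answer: Rational(39094749, 94) ≈ 4.1590e+5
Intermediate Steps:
Function('M')(O) = 1
Function('j')(f, w) = Mul(Pow(Add(f, w), -1), Add(-448, w)) (Function('j')(f, w) = Mul(Add(-448, w), Pow(Add(f, w), -1)) = Mul(Pow(Add(f, w), -1), Add(-448, w)))
Add(Function('j')(Add(-348, Mul(-1, -65)), Function('M')(8)), 415900) = Add(Mul(Pow(Add(Add(-348, Mul(-1, -65)), 1), -1), Add(-448, 1)), 415900) = Add(Mul(Pow(Add(Add(-348, 65), 1), -1), -447), 415900) = Add(Mul(Pow(Add(-283, 1), -1), -447), 415900) = Add(Mul(Pow(-282, -1), -447), 415900) = Add(Mul(Rational(-1, 282), -447), 415900) = Add(Rational(149, 94), 415900) = Rational(39094749, 94)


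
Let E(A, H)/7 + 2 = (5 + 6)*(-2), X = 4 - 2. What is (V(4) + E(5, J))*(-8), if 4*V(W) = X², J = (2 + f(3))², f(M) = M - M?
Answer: 1336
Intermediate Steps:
f(M) = 0
X = 2
J = 4 (J = (2 + 0)² = 2² = 4)
V(W) = 1 (V(W) = (¼)*2² = (¼)*4 = 1)
E(A, H) = -168 (E(A, H) = -14 + 7*((5 + 6)*(-2)) = -14 + 7*(11*(-2)) = -14 + 7*(-22) = -14 - 154 = -168)
(V(4) + E(5, J))*(-8) = (1 - 168)*(-8) = -167*(-8) = 1336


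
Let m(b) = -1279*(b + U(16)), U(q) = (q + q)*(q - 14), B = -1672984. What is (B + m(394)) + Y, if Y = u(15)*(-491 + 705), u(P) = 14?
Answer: -2255770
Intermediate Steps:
U(q) = 2*q*(-14 + q) (U(q) = (2*q)*(-14 + q) = 2*q*(-14 + q))
m(b) = -81856 - 1279*b (m(b) = -1279*(b + 2*16*(-14 + 16)) = -1279*(b + 2*16*2) = -1279*(b + 64) = -1279*(64 + b) = -81856 - 1279*b)
Y = 2996 (Y = 14*(-491 + 705) = 14*214 = 2996)
(B + m(394)) + Y = (-1672984 + (-81856 - 1279*394)) + 2996 = (-1672984 + (-81856 - 503926)) + 2996 = (-1672984 - 585782) + 2996 = -2258766 + 2996 = -2255770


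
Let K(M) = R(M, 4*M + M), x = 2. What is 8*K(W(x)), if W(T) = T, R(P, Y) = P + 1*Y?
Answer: 96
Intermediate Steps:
R(P, Y) = P + Y
K(M) = 6*M (K(M) = M + (4*M + M) = M + 5*M = 6*M)
8*K(W(x)) = 8*(6*2) = 8*12 = 96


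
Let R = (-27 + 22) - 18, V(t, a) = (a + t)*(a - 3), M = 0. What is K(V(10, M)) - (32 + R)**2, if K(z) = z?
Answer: -111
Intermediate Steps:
V(t, a) = (-3 + a)*(a + t) (V(t, a) = (a + t)*(-3 + a) = (-3 + a)*(a + t))
R = -23 (R = -5 - 18 = -23)
K(V(10, M)) - (32 + R)**2 = (0**2 - 3*0 - 3*10 + 0*10) - (32 - 23)**2 = (0 + 0 - 30 + 0) - 1*9**2 = -30 - 1*81 = -30 - 81 = -111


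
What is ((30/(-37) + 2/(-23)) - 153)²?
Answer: 17152355089/724201 ≈ 23685.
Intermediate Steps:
((30/(-37) + 2/(-23)) - 153)² = ((30*(-1/37) + 2*(-1/23)) - 153)² = ((-30/37 - 2/23) - 153)² = (-764/851 - 153)² = (-130967/851)² = 17152355089/724201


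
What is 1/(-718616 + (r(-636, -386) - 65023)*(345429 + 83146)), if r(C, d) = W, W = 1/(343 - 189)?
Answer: -22/613094857277 ≈ -3.5884e-11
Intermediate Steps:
W = 1/154 ≈ 0.0064935
r(C, d) = 1/154
1/(-718616 + (r(-636, -386) - 65023)*(345429 + 83146)) = 1/(-718616 + (1/154 - 65023)*(345429 + 83146)) = 1/(-718616 - 10013541/154*428575) = 1/(-718616 - 613079047725/22) = 1/(-613094857277/22) = -22/613094857277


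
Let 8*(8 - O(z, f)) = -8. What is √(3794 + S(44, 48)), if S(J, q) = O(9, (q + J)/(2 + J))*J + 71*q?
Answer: √7598 ≈ 87.167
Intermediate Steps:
O(z, f) = 9 (O(z, f) = 8 - ⅛*(-8) = 8 + 1 = 9)
S(J, q) = 9*J + 71*q
√(3794 + S(44, 48)) = √(3794 + (9*44 + 71*48)) = √(3794 + (396 + 3408)) = √(3794 + 3804) = √7598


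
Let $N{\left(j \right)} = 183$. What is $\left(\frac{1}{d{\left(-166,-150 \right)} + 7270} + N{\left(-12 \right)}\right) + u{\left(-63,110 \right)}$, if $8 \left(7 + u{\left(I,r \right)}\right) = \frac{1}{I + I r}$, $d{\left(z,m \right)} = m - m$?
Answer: $\frac{35790757777}{203356440} \approx 176.0$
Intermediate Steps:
$d{\left(z,m \right)} = 0$
$u{\left(I,r \right)} = -7 + \frac{1}{8 \left(I + I r\right)}$
$\left(\frac{1}{d{\left(-166,-150 \right)} + 7270} + N{\left(-12 \right)}\right) + u{\left(-63,110 \right)} = \left(\frac{1}{0 + 7270} + 183\right) + \frac{1 - -3528 - \left(-3528\right) 110}{8 \left(-63\right) \left(1 + 110\right)} = \left(\frac{1}{7270} + 183\right) + \frac{1}{8} \left(- \frac{1}{63}\right) \frac{1}{111} \left(1 + 3528 + 388080\right) = \left(\frac{1}{7270} + 183\right) + \frac{1}{8} \left(- \frac{1}{63}\right) \frac{1}{111} \cdot 391609 = \frac{1330411}{7270} - \frac{391609}{55944} = \frac{35790757777}{203356440}$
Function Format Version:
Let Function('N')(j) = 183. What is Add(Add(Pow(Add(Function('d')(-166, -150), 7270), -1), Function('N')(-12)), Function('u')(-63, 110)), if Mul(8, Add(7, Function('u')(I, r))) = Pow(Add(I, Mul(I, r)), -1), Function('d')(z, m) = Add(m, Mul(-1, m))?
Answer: Rational(35790757777, 203356440) ≈ 176.00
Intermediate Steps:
Function('d')(z, m) = 0
Function('u')(I, r) = Add(-7, Mul(Rational(1, 8), Pow(Add(I, Mul(I, r)), -1)))
Add(Add(Pow(Add(Function('d')(-166, -150), 7270), -1), Function('N')(-12)), Function('u')(-63, 110)) = Add(Add(Pow(Add(0, 7270), -1), 183), Mul(Rational(1, 8), Pow(-63, -1), Pow(Add(1, 110), -1), Add(1, Mul(-56, -63), Mul(-56, -63, 110)))) = Add(Add(Pow(7270, -1), 183), Mul(Rational(1, 8), Rational(-1, 63), Pow(111, -1), Add(1, 3528, 388080))) = Add(Add(Rational(1, 7270), 183), Mul(Rational(1, 8), Rational(-1, 63), Rational(1, 111), 391609)) = Add(Rational(1330411, 7270), Rational(-391609, 55944)) = Rational(35790757777, 203356440)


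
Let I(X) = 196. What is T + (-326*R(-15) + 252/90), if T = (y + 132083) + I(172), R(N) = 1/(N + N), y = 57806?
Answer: 570296/3 ≈ 1.9010e+5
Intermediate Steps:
R(N) = 1/(2*N)
T = 190085 (T = (57806 + 132083) + 196 = 189889 + 196 = 190085)
T + (-326*R(-15) + 252/90) = 190085 + (-163/(-15) + 252/90) = 190085 + (-163*(-1)/15 + 252*(1/90)) = 190085 + (-326*(-1/30) + 14/5) = 190085 + (163/15 + 14/5) = 190085 + 41/3 = 570296/3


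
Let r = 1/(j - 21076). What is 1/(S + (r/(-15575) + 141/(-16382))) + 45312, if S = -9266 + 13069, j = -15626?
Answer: 403425451000793444871/8903280558343658 ≈ 45312.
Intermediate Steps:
S = 3803
r = -1/36702 (r = 1/(-15626 - 21076) = 1/(-36702) = -1/36702 ≈ -2.7246e-5)
1/(S + (r/(-15575) + 141/(-16382))) + 45312 = 1/(3803 + (-1/36702/(-15575) + 141/(-16382))) + 45312 = 1/(3803 + (-1/36702*(-1/15575) + 141*(-1/16382))) + 45312 = 1/(3803 + (1/571633650 - 141/16382)) + 45312 = 1/(3803 - 20150082067/2341125613575) + 45312 = 1/(8903280558343658/2341125613575) + 45312 = 2341125613575/8903280558343658 + 45312 = 403425451000793444871/8903280558343658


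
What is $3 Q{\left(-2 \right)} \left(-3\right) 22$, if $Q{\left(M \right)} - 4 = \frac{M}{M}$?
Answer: $-990$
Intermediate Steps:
$Q{\left(M \right)} = 5$ ($Q{\left(M \right)} = 4 + \frac{M}{M} = 4 + 1 = 5$)
$3 Q{\left(-2 \right)} \left(-3\right) 22 = 3 \cdot 5 \left(-3\right) 22 = 15 \left(-3\right) 22 = \left(-45\right) 22 = -990$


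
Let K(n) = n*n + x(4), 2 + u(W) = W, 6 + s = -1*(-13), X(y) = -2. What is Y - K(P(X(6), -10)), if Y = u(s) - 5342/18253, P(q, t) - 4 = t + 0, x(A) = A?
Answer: -644197/18253 ≈ -35.293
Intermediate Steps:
s = 7 (s = -6 - 1*(-13) = -6 + 13 = 7)
P(q, t) = 4 + t (P(q, t) = 4 + (t + 0) = 4 + t)
u(W) = -2 + W
K(n) = 4 + n² (K(n) = n*n + 4 = n² + 4 = 4 + n²)
Y = 85923/18253 (Y = (-2 + 7) - 5342/18253 = 5 - 5342/18253 = 85923/18253 ≈ 4.7073)
Y - K(P(X(6), -10)) = 85923/18253 - (4 + (4 - 10)²) = 85923/18253 - (4 + (-6)²) = 85923/18253 - (4 + 36) = 85923/18253 - 1*40 = 85923/18253 - 40 = -644197/18253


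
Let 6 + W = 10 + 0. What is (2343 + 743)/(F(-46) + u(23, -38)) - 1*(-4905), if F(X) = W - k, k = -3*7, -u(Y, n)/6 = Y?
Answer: 551179/113 ≈ 4877.7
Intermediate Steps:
u(Y, n) = -6*Y
k = -21
W = 4 (W = -6 + (10 + 0) = -6 + 10 = 4)
F(X) = 25 (F(X) = 4 - 1*(-21) = 4 + 21 = 25)
(2343 + 743)/(F(-46) + u(23, -38)) - 1*(-4905) = (2343 + 743)/(25 - 6*23) - 1*(-4905) = 3086/(25 - 138) + 4905 = 3086/(-113) + 4905 = 3086*(-1/113) + 4905 = -3086/113 + 4905 = 551179/113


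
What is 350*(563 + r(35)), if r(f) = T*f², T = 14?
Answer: 6199550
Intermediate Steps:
r(f) = 14*f²
350*(563 + r(35)) = 350*(563 + 14*35²) = 350*(563 + 14*1225) = 350*(563 + 17150) = 350*17713 = 6199550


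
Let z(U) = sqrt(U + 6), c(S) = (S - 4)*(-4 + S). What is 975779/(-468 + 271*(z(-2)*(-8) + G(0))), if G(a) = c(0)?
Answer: -975779/468 ≈ -2085.0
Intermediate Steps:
c(S) = (-4 + S)**2 (c(S) = (-4 + S)*(-4 + S) = (-4 + S)**2)
G(a) = 16 (G(a) = (-4 + 0)**2 = (-4)**2 = 16)
z(U) = sqrt(6 + U)
975779/(-468 + 271*(z(-2)*(-8) + G(0))) = 975779/(-468 + 271*(sqrt(6 - 2)*(-8) + 16)) = 975779/(-468 + 271*(sqrt(4)*(-8) + 16)) = 975779/(-468 + 271*(2*(-8) + 16)) = 975779/(-468 + 271*(-16 + 16)) = 975779/(-468 + 271*0) = 975779/(-468 + 0) = 975779/(-468) = 975779*(-1/468) = -975779/468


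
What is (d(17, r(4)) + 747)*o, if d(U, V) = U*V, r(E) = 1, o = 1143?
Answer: 873252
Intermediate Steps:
(d(17, r(4)) + 747)*o = (17*1 + 747)*1143 = (17 + 747)*1143 = 764*1143 = 873252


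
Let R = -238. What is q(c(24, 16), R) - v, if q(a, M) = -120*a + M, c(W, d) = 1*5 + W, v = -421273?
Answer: 417555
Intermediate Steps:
c(W, d) = 5 + W
q(a, M) = M - 120*a
q(c(24, 16), R) - v = (-238 - 120*(5 + 24)) - 1*(-421273) = (-238 - 120*29) + 421273 = (-238 - 3480) + 421273 = -3718 + 421273 = 417555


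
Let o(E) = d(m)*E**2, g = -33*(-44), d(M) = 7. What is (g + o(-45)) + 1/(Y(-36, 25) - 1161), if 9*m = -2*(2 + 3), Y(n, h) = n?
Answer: 18705518/1197 ≈ 15627.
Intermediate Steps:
m = -10/9 (m = (-2*(2 + 3))/9 = (-2*5)/9 = (1/9)*(-10) = -10/9 ≈ -1.1111)
g = 1452
o(E) = 7*E**2
(g + o(-45)) + 1/(Y(-36, 25) - 1161) = (1452 + 7*(-45)**2) + 1/(-36 - 1161) = (1452 + 7*2025) + 1/(-1197) = (1452 + 14175) - 1/1197 = 15627 - 1/1197 = 18705518/1197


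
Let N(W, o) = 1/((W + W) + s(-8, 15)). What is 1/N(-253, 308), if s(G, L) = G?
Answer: -514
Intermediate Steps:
N(W, o) = 1/(-8 + 2*W) (N(W, o) = 1/((W + W) - 8) = 1/(2*W - 8) = 1/(-8 + 2*W))
1/N(-253, 308) = 1/(1/(2*(-4 - 253))) = 1/((1/2)/(-257)) = 1/((1/2)*(-1/257)) = 1/(-1/514) = -514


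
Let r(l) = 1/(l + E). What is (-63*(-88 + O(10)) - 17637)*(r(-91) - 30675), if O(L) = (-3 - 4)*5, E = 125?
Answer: 5156339856/17 ≈ 3.0331e+8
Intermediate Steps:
O(L) = -35 (O(L) = -7*5 = -35)
r(l) = 1/(125 + l) (r(l) = 1/(l + 125) = 1/(125 + l))
(-63*(-88 + O(10)) - 17637)*(r(-91) - 30675) = (-63*(-88 - 35) - 17637)*(1/(125 - 91) - 30675) = (-63*(-123) - 17637)*(1/34 - 30675) = (7749 - 17637)*(1/34 - 30675) = -9888*(-1042949/34) = 5156339856/17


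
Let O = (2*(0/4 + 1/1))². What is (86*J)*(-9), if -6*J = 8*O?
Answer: 4128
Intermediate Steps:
O = 4 (O = (2*(0*(¼) + 1*1))² = (2*(0 + 1))² = (2*1)² = 2² = 4)
J = -16/3 (J = -4*4/3 = -⅙*32 = -16/3 ≈ -5.3333)
(86*J)*(-9) = (86*(-16/3))*(-9) = -1376/3*(-9) = 4128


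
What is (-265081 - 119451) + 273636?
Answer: -110896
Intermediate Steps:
(-265081 - 119451) + 273636 = -384532 + 273636 = -110896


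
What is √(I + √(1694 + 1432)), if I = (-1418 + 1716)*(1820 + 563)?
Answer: √(710134 + √3126) ≈ 842.73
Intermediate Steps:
I = 710134 (I = 298*2383 = 710134)
√(I + √(1694 + 1432)) = √(710134 + √(1694 + 1432)) = √(710134 + √3126)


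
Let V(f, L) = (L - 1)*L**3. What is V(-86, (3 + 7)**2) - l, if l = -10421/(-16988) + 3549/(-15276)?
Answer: 535236666939567/5406431 ≈ 9.9000e+7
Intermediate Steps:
V(f, L) = L**3*(-1 + L) (V(f, L) = (-1 + L)*L**3 = L**3*(-1 + L))
l = 2060433/5406431 (l = -10421*(-1/16988) + 3549*(-1/15276) = 10421/16988 - 1183/5092 = 2060433/5406431 ≈ 0.38111)
V(-86, (3 + 7)**2) - l = ((3 + 7)**2)**3*(-1 + (3 + 7)**2) - 1*2060433/5406431 = (10**2)**3*(-1 + 10**2) - 2060433/5406431 = 100**3*(-1 + 100) - 2060433/5406431 = 1000000*99 - 2060433/5406431 = 99000000 - 2060433/5406431 = 535236666939567/5406431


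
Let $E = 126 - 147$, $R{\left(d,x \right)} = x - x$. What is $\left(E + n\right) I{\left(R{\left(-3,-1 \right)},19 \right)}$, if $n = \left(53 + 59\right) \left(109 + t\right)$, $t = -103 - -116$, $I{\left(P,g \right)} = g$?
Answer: $259217$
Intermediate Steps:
$R{\left(d,x \right)} = 0$
$t = 13$ ($t = -103 + 116 = 13$)
$E = -21$ ($E = 126 - 147 = -21$)
$n = 13664$ ($n = \left(53 + 59\right) \left(109 + 13\right) = 112 \cdot 122 = 13664$)
$\left(E + n\right) I{\left(R{\left(-3,-1 \right)},19 \right)} = \left(-21 + 13664\right) 19 = 13643 \cdot 19 = 259217$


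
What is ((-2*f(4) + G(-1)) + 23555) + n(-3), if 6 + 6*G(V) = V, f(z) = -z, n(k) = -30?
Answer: 141191/6 ≈ 23532.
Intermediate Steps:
G(V) = -1 + V/6
((-2*f(4) + G(-1)) + 23555) + n(-3) = ((-(-2)*4 + (-1 + (⅙)*(-1))) + 23555) - 30 = ((-2*(-4) + (-1 - ⅙)) + 23555) - 30 = ((8 - 7/6) + 23555) - 30 = (41/6 + 23555) - 30 = 141371/6 - 30 = 141191/6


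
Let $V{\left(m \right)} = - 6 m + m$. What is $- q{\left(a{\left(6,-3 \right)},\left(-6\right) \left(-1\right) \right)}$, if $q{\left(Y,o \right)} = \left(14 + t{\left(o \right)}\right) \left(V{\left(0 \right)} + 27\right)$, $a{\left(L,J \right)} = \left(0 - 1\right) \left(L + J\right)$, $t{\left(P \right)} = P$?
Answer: $-540$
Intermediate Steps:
$a{\left(L,J \right)} = - J - L$ ($a{\left(L,J \right)} = - (J + L) = - J - L$)
$V{\left(m \right)} = - 5 m$
$q{\left(Y,o \right)} = 378 + 27 o$ ($q{\left(Y,o \right)} = \left(14 + o\right) \left(\left(-5\right) 0 + 27\right) = \left(14 + o\right) \left(0 + 27\right) = \left(14 + o\right) 27 = 378 + 27 o$)
$- q{\left(a{\left(6,-3 \right)},\left(-6\right) \left(-1\right) \right)} = - (378 + 27 \left(\left(-6\right) \left(-1\right)\right)) = - (378 + 27 \cdot 6) = - (378 + 162) = \left(-1\right) 540 = -540$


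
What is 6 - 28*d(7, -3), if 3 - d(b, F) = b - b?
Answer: -78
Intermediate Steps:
d(b, F) = 3 (d(b, F) = 3 - (b - b) = 3 - 1*0 = 3 + 0 = 3)
6 - 28*d(7, -3) = 6 - 28*3 = 6 - 84 = -78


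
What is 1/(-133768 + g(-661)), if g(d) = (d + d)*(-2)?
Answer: -1/131124 ≈ -7.6264e-6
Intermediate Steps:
g(d) = -4*d (g(d) = (2*d)*(-2) = -4*d)
1/(-133768 + g(-661)) = 1/(-133768 - 4*(-661)) = 1/(-133768 + 2644) = 1/(-131124) = -1/131124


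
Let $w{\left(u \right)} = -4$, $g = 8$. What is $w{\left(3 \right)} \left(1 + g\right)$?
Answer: $-36$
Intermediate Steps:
$w{\left(3 \right)} \left(1 + g\right) = - 4 \left(1 + 8\right) = \left(-4\right) 9 = -36$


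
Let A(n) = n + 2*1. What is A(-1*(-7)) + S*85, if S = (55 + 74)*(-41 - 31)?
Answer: -789471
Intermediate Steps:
S = -9288 (S = 129*(-72) = -9288)
A(n) = 2 + n (A(n) = n + 2 = 2 + n)
A(-1*(-7)) + S*85 = (2 - 1*(-7)) - 9288*85 = (2 + 7) - 789480 = 9 - 789480 = -789471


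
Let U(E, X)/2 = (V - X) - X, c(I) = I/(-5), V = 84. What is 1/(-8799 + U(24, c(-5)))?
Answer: -1/8635 ≈ -0.00011581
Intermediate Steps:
c(I) = -I/5 (c(I) = I*(-⅕) = -I/5)
U(E, X) = 168 - 4*X (U(E, X) = 2*((84 - X) - X) = 2*(84 - 2*X) = 168 - 4*X)
1/(-8799 + U(24, c(-5))) = 1/(-8799 + (168 - (-4)*(-5)/5)) = 1/(-8799 + (168 - 4*1)) = 1/(-8799 + (168 - 4)) = 1/(-8799 + 164) = 1/(-8635) = -1/8635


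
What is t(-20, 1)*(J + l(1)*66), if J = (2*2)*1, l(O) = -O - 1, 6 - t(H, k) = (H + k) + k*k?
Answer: -3072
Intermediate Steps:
t(H, k) = 6 - H - k - k**2 (t(H, k) = 6 - ((H + k) + k*k) = 6 - ((H + k) + k**2) = 6 - (H + k + k**2) = 6 + (-H - k - k**2) = 6 - H - k - k**2)
l(O) = -1 - O
J = 4 (J = 4*1 = 4)
t(-20, 1)*(J + l(1)*66) = (6 - 1*(-20) - 1*1 - 1*1**2)*(4 + (-1 - 1*1)*66) = (6 + 20 - 1 - 1*1)*(4 + (-1 - 1)*66) = (6 + 20 - 1 - 1)*(4 - 2*66) = 24*(4 - 132) = 24*(-128) = -3072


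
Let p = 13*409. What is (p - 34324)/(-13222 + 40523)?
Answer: -29007/27301 ≈ -1.0625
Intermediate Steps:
p = 5317
(p - 34324)/(-13222 + 40523) = (5317 - 34324)/(-13222 + 40523) = -29007/27301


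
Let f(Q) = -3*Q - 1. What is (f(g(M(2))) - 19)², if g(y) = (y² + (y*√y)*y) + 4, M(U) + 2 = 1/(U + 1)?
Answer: 40798/27 + 6050*I*√15/27 ≈ 1511.0 + 867.83*I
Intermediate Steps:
M(U) = -2 + 1/(1 + U) (M(U) = -2 + 1/(U + 1) = -2 + 1/(1 + U))
g(y) = 4 + y² + y^(5/2) (g(y) = (y² + y^(3/2)*y) + 4 = (y² + y^(5/2)) + 4 = 4 + y² + y^(5/2))
f(Q) = -1 - 3*Q
(f(g(M(2))) - 19)² = ((-1 - 3*(4 + ((-1 - 2*2)/(1 + 2))² + ((-1 - 2*2)/(1 + 2))^(5/2))) - 19)² = ((-1 - 3*(4 + ((-1 - 4)/3)² + ((-1 - 4)/3)^(5/2))) - 19)² = ((-1 - 3*(4 + ((⅓)*(-5))² + ((⅓)*(-5))^(5/2))) - 19)² = ((-1 - 3*(4 + (-5/3)² + (-5/3)^(5/2))) - 19)² = ((-1 - 3*(4 + 25/9 + 25*I*√15/27)) - 19)² = ((-1 - 3*(61/9 + 25*I*√15/27)) - 19)² = ((-1 + (-61/3 - 25*I*√15/9)) - 19)² = ((-64/3 - 25*I*√15/9) - 19)² = (-121/3 - 25*I*√15/9)²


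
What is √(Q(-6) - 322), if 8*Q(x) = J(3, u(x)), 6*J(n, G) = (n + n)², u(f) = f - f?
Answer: I*√1285/2 ≈ 17.923*I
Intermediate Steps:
u(f) = 0
J(n, G) = 2*n²/3 (J(n, G) = (n + n)²/6 = (2*n)²/6 = (4*n²)/6 = 2*n²/3)
Q(x) = ¾ (Q(x) = ((⅔)*3²)/8 = ((⅔)*9)/8 = (⅛)*6 = ¾)
√(Q(-6) - 322) = √(¾ - 322) = √(-1285/4) = I*√1285/2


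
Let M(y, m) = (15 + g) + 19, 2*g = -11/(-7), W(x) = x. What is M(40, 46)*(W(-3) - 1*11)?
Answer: -487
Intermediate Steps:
g = 11/14 (g = (-11/(-7))/2 = (-11*(-⅐))/2 = (½)*(11/7) = 11/14 ≈ 0.78571)
M(y, m) = 487/14 (M(y, m) = (15 + 11/14) + 19 = 221/14 + 19 = 487/14)
M(40, 46)*(W(-3) - 1*11) = 487*(-3 - 1*11)/14 = 487*(-3 - 11)/14 = (487/14)*(-14) = -487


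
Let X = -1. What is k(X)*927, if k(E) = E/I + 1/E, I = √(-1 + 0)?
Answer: -927 + 927*I ≈ -927.0 + 927.0*I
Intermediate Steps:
I
k(E) = 1/E - I*E (k(E) = E/I + 1/E = E*(-I) + 1/E = -I*E + 1/E = 1/E - I*E)
k(X)*927 = (1/(-1) - 1*I*(-1))*927 = (-1 + I)*927 = -927 + 927*I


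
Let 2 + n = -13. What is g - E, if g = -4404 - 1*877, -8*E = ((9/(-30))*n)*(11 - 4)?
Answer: -84433/16 ≈ -5277.1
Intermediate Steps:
n = -15 (n = -2 - 13 = -15)
E = -63/16 (E = -(9/(-30))*(-15)*(11 - 4)/8 = -(9*(-1/30))*(-15)*7/8 = -(-3/10*(-15))*7/8 = -9*7/16 = -1/8*63/2 = -63/16 ≈ -3.9375)
g = -5281 (g = -4404 - 877 = -5281)
g - E = -5281 - 1*(-63/16) = -5281 + 63/16 = -84433/16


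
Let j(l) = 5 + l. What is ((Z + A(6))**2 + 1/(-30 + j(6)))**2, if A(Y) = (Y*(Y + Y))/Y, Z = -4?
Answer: 1476225/361 ≈ 4089.3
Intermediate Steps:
A(Y) = 2*Y (A(Y) = (Y*(2*Y))/Y = (2*Y**2)/Y = 2*Y)
((Z + A(6))**2 + 1/(-30 + j(6)))**2 = ((-4 + 2*6)**2 + 1/(-30 + (5 + 6)))**2 = ((-4 + 12)**2 + 1/(-30 + 11))**2 = (8**2 + 1/(-19))**2 = (64 - 1/19)**2 = (1215/19)**2 = 1476225/361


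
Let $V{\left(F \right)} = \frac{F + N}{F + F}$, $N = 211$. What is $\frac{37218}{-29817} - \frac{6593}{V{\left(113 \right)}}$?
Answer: $- \frac{2468884741}{536706} \approx -4600.1$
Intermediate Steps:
$V{\left(F \right)} = \frac{211 + F}{2 F}$ ($V{\left(F \right)} = \frac{F + 211}{F + F} = \frac{211 + F}{2 F}$)
$\frac{37218}{-29817} - \frac{6593}{V{\left(113 \right)}} = \frac{37218}{-29817} - \frac{6593}{\frac{1}{2} \cdot \frac{1}{113} \left(211 + 113\right)} = 37218 \left(- \frac{1}{29817}\right) - \frac{6593}{\frac{1}{2} \cdot \frac{1}{113} \cdot 324} = - \frac{12406}{9939} - \frac{6593}{\frac{162}{113}} = - \frac{12406}{9939} - \frac{745009}{162} = - \frac{2468884741}{536706}$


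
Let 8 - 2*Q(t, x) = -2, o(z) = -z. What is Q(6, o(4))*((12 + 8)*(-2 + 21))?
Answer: 1900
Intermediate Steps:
Q(t, x) = 5 (Q(t, x) = 4 - ½*(-2) = 4 + 1 = 5)
Q(6, o(4))*((12 + 8)*(-2 + 21)) = 5*((12 + 8)*(-2 + 21)) = 5*(20*19) = 5*380 = 1900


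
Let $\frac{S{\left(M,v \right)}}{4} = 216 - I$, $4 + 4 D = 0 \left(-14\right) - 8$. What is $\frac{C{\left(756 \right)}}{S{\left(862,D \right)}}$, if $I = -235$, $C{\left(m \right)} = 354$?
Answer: $\frac{177}{902} \approx 0.19623$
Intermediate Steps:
$D = -3$ ($D = -1 + \frac{0 \left(-14\right) - 8}{4} = -1 + \frac{0 - 8}{4} = -1 + \frac{1}{4} \left(-8\right) = -1 - 2 = -3$)
$S{\left(M,v \right)} = 1804$ ($S{\left(M,v \right)} = 4 \left(216 - -235\right) = 4 \left(216 + 235\right) = 4 \cdot 451 = 1804$)
$\frac{C{\left(756 \right)}}{S{\left(862,D \right)}} = \frac{354}{1804} = 354 \cdot \frac{1}{1804} = \frac{177}{902}$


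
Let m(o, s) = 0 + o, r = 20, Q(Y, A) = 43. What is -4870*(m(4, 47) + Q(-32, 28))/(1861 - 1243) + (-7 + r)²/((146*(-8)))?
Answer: -133723981/360912 ≈ -370.52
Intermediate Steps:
m(o, s) = o
-4870*(m(4, 47) + Q(-32, 28))/(1861 - 1243) + (-7 + r)²/((146*(-8))) = -4870*(4 + 43)/(1861 - 1243) + (-7 + 20)²/((146*(-8))) = -4870/(618/47) + 13²/(-1168) = -4870/(618*(1/47)) + 169*(-1/1168) = -4870/618/47 - 169/1168 = -4870*47/618 - 169/1168 = -114445/309 - 169/1168 = -133723981/360912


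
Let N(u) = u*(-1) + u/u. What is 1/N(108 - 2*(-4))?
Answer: -1/115 ≈ -0.0086956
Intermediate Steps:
N(u) = 1 - u (N(u) = -u + 1 = 1 - u)
1/N(108 - 2*(-4)) = 1/(1 - (108 - 2*(-4))) = 1/(1 - (108 - 1*(-8))) = 1/(1 - (108 + 8)) = 1/(1 - 1*116) = 1/(1 - 116) = 1/(-115) = -1/115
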